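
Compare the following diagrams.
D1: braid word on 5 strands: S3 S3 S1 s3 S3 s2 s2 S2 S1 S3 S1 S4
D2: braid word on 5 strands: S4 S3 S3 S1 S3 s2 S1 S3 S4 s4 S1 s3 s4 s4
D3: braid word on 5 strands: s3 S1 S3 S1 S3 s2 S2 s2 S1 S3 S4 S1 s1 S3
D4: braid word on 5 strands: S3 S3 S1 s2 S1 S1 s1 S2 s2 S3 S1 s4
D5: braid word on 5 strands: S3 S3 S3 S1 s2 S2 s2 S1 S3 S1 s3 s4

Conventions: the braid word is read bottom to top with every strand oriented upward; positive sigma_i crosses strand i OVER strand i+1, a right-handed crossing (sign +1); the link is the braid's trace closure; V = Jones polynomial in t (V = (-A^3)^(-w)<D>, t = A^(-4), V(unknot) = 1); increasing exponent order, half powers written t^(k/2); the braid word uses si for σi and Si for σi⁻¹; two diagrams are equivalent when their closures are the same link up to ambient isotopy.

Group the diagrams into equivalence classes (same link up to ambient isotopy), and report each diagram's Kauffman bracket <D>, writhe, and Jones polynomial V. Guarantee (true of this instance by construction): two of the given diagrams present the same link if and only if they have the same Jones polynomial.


equivalence classes: {D1, D2, D3, D4, D5}
D1 (bracket A^-10 + 2A^-2 - 2A^2 + A^6 - 2A^10 + A^14; 12 crossings at w = -6): V = t^-8 - 2t^-7 + t^-6 - 2t^-5 + 2t^-4 + t^-2
D2 (bracket A^-4 + 2A^4 - 2A^8 + A^12 - 2A^16 + A^20; 14 crossings at w = -4): V = t^-8 - 2t^-7 + t^-6 - 2t^-5 + 2t^-4 + t^-2
D3 (bracket A^-10 + 2A^-2 - 2A^2 + A^6 - 2A^10 + A^14; 14 crossings at w = -6): V = t^-8 - 2t^-7 + t^-6 - 2t^-5 + 2t^-4 + t^-2
V(D4) = t^-8 - 2t^-7 + t^-6 - 2t^-5 + 2t^-4 + t^-2  [12 crossings, <D> = A^-4 + 2A^4 - 2A^8 + A^12 - 2A^16 + A^20, w = -4]
V(D5) = t^-8 - 2t^-7 + t^-6 - 2t^-5 + 2t^-4 + t^-2  (w -4, c 12, <D> = A^-4 + 2A^4 - 2A^8 + A^12 - 2A^16 + A^20)
key observation: one V(t) for all 5 diagrams — one class (guaranteed)


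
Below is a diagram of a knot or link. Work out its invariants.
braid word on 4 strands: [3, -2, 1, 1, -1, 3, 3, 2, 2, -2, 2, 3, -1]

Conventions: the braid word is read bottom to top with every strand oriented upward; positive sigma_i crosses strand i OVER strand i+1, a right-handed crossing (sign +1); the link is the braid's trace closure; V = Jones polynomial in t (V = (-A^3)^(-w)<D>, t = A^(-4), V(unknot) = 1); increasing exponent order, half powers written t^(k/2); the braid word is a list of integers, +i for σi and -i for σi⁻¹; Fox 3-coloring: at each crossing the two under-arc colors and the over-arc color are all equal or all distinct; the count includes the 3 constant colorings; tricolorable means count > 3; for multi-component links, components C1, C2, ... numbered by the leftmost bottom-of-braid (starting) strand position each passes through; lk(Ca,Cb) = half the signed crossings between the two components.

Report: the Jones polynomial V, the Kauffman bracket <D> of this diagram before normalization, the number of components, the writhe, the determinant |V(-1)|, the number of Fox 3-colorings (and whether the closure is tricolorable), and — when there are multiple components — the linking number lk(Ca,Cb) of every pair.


V(t) = t^2 + 2t^4 - t^5 + 2t^6 - t^7 + t^8
bracket: -A^-17 + A^-13 - 2A^-9 + A^-5 - 2A^-1 - A^7, w = +5
3 components, writhe +5, over 13 crossings
lk(C1,C2) = +1
linking number lk(C1,C3) = 0
lk(C2,C3): +2
det 8, colorings 3 of 3^13 — not tricolorable
observation: inverse pairs cancel, leaving σ3 σ2⁻¹ σ1 σ3 σ3 σ2 σ2 σ3 σ1⁻¹


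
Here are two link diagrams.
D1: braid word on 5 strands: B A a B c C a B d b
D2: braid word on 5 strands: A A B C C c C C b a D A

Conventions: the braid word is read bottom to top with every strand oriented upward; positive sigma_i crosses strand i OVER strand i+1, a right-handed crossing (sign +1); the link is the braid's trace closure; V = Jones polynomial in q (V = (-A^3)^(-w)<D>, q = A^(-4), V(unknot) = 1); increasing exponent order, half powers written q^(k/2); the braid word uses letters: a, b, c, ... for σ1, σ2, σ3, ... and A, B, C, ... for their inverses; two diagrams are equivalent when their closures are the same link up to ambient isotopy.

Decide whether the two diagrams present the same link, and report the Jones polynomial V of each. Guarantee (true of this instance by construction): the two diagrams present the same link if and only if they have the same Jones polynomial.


equivalent: no
V(D1) = q^-3 + q^-2 + q^-1 + 1  (w 0, c 10, <D> = 1 + A^4 + A^8 + A^12)
V(D2) = -q^-7 + q^-4 + 2q^-3 + q^-2 + q^-1  (w -6, c 12, <D> = A^-14 + A^-10 + 2A^-6 + A^-2 - A^10)
why: V(q) takes 2 values over 2 diagrams, fixing the grouping


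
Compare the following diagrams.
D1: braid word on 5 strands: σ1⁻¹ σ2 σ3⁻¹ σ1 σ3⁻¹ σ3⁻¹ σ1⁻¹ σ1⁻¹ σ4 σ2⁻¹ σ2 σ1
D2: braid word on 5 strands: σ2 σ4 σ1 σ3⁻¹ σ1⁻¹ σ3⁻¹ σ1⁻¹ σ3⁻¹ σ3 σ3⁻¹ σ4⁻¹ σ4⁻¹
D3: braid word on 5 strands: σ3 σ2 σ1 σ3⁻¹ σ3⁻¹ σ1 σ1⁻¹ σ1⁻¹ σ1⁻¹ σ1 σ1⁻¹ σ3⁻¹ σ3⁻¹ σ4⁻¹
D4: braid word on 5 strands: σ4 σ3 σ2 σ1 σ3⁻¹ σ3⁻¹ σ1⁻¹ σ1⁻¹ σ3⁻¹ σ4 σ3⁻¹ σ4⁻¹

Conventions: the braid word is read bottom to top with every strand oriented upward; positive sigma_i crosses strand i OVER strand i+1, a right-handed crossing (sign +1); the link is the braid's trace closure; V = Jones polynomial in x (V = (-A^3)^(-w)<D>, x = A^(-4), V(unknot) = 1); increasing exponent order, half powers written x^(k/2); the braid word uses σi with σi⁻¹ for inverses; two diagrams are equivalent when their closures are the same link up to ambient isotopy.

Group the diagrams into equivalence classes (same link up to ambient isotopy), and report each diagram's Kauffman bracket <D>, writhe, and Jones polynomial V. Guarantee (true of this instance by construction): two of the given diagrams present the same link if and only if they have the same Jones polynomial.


classes: {D1, D2, D3, D4}
V(D1) = -x^-4 + x^-3 + x^-1  [12 crossings, <D> = A^-2 + A^6 - A^10, w = -2]
D2 (bracket A^-8 + 1 - A^4; 12 crossings at w = -4): V = -x^-4 + x^-3 + x^-1
D3 (bracket A^-8 + 1 - A^4; 14 crossings at w = -4): V = -x^-4 + x^-3 + x^-1
D4 (bracket A^-2 + A^6 - A^10; 12 crossings at w = -2): V = -x^-4 + x^-3 + x^-1
insight: one V(x) for all 4 diagrams — one class (guaranteed)


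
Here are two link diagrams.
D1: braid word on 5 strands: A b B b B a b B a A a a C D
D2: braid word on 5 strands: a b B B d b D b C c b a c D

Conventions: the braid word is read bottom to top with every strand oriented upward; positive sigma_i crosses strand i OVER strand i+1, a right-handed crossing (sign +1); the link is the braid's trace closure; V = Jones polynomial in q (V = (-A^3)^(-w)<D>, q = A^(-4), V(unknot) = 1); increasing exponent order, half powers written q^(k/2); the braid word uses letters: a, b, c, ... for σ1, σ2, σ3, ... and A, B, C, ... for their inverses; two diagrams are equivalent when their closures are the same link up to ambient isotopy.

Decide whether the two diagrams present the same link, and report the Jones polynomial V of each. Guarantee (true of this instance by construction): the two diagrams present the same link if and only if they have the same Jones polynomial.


equivalent: no
V(D1) = 1 + q + q^2 + q^3  (w 0, c 14, <D> = A^-12 + A^-8 + A^-4 + 1)
V(D2) = q + 2q^3 + q^5  [14 crossings, <D> = A^-8 + 2 + A^8, w = +4]
key observation: V(q) takes 2 values over 2 diagrams, fixing the grouping


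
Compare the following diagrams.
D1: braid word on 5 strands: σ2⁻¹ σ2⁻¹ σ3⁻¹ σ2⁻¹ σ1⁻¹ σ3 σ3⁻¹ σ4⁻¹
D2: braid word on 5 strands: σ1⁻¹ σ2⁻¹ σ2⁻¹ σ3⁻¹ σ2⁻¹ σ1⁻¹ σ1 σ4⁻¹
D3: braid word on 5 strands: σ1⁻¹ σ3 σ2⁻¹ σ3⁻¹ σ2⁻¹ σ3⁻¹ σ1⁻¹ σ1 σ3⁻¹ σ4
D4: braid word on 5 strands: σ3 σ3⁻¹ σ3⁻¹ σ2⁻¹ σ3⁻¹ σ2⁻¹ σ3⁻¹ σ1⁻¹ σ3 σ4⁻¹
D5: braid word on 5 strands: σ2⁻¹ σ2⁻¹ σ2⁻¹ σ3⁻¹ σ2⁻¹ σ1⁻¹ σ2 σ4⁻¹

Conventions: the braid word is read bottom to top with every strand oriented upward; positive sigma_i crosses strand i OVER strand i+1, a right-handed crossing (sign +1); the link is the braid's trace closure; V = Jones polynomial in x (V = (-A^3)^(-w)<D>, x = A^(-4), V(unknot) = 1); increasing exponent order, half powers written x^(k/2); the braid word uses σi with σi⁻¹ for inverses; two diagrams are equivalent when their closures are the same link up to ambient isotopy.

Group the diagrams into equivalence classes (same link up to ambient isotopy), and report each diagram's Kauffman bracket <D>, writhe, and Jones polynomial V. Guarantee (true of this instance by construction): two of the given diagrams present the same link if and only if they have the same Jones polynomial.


equivalence classes: {D1, D2, D3, D4, D5}
D1 (bracket A^-14 + A^-6 - A^-2; 8 crossings at w = -6): V = -x^-4 + x^-3 + x^-1
D2 (bracket A^-14 + A^-6 - A^-2; 8 crossings at w = -6): V = -x^-4 + x^-3 + x^-1
V(D3) = -x^-4 + x^-3 + x^-1  (w -4, c 10, <D> = A^-8 + 1 - A^4)
V(D4) = -x^-4 + x^-3 + x^-1  [10 crossings, <D> = A^-14 + A^-6 - A^-2, w = -6]
D5 (bracket A^-14 + A^-6 - A^-2; 8 crossings at w = -6): V = -x^-4 + x^-3 + x^-1
key observation: one V(x) for all 5 diagrams — one class (guaranteed)


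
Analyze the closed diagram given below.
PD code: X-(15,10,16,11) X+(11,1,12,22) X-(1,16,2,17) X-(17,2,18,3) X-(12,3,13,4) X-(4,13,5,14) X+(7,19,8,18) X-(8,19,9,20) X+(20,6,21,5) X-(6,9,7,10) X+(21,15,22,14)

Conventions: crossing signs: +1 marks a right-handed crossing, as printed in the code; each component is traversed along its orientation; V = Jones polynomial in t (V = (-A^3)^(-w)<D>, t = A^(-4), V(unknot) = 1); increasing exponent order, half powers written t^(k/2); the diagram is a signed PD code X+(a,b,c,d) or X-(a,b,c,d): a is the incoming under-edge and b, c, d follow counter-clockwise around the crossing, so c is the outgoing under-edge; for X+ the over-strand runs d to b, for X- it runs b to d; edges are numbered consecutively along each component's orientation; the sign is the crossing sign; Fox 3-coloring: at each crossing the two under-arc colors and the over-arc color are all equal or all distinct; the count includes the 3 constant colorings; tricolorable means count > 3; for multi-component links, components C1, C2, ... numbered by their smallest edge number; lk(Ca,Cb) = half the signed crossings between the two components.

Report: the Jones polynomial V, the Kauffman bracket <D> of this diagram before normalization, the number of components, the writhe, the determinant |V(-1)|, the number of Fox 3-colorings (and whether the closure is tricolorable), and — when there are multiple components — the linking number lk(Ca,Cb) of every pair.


Jones polynomial: V(t) = t^-5 - 2t^-4 + 2t^-3 - 2t^-2 + 2t^-1 - 1 + t
<D> = -A^-13 + A^-9 - 2A^-5 + 2A^-1 - 2A^3 + 2A^7 - A^11; writhe -3
components 1, writhe -3 (11 crossings)
3-colorings: 3 of 3^11, det 11 — not tricolorable
note: w = -3 shifts under R1 moves; the (-A^3)^(3) factor cancels that in V


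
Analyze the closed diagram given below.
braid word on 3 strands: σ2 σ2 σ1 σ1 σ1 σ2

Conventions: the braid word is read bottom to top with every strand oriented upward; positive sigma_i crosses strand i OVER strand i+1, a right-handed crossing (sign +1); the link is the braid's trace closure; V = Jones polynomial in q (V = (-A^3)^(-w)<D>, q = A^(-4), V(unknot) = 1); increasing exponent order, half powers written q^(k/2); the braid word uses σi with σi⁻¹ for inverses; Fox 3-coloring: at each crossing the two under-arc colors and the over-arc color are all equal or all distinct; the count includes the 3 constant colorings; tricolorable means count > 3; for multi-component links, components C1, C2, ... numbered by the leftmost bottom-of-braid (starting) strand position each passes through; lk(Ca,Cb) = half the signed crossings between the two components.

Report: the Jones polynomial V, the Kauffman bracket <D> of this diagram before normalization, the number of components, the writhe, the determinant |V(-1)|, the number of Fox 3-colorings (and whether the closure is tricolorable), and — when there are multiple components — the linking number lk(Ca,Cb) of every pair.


V = q^2 + 2q^4 - 2q^5 + q^6 - 2q^7 + q^8
<D> = A^-14 - 2A^-10 + A^-6 - 2A^-2 + 2A^2 + A^10 (w = +6)
1 component over 6 crossings, w = +6
27 Fox colorings among 3^6, |V(-1)| = 9: tricolorable
why: |V(-1)| = 9: so tricolorable, since 3 divides 9


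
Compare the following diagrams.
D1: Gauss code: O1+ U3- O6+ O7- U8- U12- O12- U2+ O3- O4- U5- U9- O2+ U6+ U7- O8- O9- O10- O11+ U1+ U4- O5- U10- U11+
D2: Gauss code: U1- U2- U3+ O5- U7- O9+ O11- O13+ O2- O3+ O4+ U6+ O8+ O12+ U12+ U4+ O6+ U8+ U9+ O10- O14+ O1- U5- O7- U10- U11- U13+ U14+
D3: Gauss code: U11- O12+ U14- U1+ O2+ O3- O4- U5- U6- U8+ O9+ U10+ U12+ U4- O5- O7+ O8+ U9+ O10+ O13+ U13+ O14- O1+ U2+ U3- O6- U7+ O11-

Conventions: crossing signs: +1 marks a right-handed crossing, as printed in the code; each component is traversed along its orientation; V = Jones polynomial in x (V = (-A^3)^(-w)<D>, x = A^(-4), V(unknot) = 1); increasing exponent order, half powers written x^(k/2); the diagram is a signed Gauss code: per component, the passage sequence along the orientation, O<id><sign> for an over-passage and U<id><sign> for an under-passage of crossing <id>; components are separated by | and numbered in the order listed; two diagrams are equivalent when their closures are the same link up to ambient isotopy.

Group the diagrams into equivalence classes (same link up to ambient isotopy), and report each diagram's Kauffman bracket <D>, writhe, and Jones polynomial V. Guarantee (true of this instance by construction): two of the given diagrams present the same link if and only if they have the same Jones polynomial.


equivalence classes: {D1} | {D2} | {D3}
D1 (bracket A^-12; 12 crossings at w = -4): V = 1
V(D2) = -x^-3 + x^-2 - x^-1 + 3 - x + x^2 - x^3  [14 crossings, <D> = -A^-6 + A^-2 - A^2 + 3A^6 - A^10 + A^14 - A^18, w = +2]
V(D3) = x + x^3 - x^4  [14 crossings, <D> = -A^-10 + A^-6 + A^2, w = +2]
key observation: 3 classes among 3 diagrams; unequal V(x) rules out equality


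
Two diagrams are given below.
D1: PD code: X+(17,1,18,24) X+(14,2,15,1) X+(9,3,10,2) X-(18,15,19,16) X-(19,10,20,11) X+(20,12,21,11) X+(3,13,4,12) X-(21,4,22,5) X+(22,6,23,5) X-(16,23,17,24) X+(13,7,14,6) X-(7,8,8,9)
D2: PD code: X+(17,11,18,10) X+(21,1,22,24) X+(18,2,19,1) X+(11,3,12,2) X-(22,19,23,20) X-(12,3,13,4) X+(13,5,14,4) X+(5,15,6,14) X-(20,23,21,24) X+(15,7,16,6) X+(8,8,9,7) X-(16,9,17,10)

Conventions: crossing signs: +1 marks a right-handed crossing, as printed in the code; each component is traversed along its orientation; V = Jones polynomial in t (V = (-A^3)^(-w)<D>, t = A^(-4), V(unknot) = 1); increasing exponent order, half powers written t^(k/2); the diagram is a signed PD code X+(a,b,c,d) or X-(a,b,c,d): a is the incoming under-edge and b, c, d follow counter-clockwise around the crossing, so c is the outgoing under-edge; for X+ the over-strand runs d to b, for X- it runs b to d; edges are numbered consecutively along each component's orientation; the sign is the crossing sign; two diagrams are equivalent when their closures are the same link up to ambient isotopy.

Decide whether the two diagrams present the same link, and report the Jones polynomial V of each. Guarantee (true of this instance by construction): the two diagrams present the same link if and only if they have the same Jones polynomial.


equivalent: yes
D1 (bracket -A^-10 + A^-6 + A^2; 12 crossings at w = +2): V = t + t^3 - t^4
V(D2) = t + t^3 - t^4  [12 crossings, <D> = -A^-4 + 1 + A^8, w = +4]
observation: one V(t) for all 2 diagrams — one class (guaranteed)


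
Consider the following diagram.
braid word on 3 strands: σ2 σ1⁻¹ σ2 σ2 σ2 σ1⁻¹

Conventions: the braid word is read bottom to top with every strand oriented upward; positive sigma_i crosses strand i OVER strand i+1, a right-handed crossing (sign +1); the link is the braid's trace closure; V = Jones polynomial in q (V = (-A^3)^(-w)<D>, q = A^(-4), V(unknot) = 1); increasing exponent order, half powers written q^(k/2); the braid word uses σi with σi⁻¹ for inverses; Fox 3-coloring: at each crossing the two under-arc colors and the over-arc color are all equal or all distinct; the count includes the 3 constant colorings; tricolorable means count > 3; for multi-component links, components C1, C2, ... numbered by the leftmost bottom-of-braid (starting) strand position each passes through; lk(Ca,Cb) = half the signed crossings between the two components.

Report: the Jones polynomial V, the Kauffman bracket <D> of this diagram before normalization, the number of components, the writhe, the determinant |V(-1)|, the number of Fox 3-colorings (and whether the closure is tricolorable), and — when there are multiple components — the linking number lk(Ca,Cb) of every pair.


V(q) = q^-1 - 1 + 2q - 2q^2 + 2q^3 - 2q^4 + q^5
bracket: A^-14 - 2A^-10 + 2A^-6 - 2A^-2 + 2A^2 - A^6 + A^10, w = +2
1 component, writhe +2, over 6 crossings
det 11, colorings 3 of 3^6 — not tricolorable
observation: |V(-1)| = 11: so not tricolorable, since 3 does not divide 11


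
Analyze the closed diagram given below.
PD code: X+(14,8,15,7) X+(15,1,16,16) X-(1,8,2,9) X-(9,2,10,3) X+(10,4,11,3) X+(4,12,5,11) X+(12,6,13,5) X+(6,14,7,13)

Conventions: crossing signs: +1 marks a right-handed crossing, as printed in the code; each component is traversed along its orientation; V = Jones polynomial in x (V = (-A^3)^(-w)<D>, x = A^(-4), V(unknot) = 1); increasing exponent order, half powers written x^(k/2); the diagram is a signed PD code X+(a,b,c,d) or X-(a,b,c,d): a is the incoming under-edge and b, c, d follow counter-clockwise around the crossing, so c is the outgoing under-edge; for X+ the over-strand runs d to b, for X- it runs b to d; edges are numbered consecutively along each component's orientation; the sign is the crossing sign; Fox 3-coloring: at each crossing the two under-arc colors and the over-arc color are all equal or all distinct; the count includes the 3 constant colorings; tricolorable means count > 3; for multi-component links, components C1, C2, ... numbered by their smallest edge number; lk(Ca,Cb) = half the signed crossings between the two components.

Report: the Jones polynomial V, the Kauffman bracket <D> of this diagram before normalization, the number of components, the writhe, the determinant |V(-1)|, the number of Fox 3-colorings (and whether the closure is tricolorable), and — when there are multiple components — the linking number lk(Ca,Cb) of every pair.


Jones polynomial: V(x) = x + x^3 - x^4
<D> = -A^-4 + 1 + A^8; writhe +4
components 1, writhe +4 (8 crossings)
3-colorings: 9 of 3^8, det 3 — tricolorable
note: w = +4 (over 8 crossings) is diagram-only; (-A^3)^(-4) removes it from V


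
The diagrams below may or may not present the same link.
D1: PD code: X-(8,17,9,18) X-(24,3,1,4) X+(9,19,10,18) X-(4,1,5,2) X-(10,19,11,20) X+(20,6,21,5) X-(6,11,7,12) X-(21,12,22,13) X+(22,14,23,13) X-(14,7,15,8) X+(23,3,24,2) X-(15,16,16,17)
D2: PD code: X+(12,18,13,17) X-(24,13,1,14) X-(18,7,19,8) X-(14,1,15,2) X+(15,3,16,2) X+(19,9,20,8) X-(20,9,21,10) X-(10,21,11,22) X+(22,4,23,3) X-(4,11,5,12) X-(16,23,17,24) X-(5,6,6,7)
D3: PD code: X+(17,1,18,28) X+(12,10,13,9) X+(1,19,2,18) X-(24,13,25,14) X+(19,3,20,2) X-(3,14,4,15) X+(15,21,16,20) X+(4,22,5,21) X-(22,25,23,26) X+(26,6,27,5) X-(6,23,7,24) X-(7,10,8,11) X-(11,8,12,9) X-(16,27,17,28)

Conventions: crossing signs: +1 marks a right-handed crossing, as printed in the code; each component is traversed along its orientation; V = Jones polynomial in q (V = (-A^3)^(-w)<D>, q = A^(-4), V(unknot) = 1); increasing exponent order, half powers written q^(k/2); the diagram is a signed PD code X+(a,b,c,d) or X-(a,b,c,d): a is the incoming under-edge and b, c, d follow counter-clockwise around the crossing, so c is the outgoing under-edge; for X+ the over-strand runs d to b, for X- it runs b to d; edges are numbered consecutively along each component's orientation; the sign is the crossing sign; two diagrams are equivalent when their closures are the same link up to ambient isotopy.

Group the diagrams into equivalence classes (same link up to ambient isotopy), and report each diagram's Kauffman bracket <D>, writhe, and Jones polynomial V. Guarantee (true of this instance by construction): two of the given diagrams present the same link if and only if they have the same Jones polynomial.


classes: {D1} | {D2} | {D3}
V(D1) = -q^-4 + q^-3 + q^-1  [12 crossings, <D> = A^-8 + 1 - A^4, w = -4]
V(D2) = -q^-6 + 2q^-5 - 3q^-4 + 4q^-3 - 3q^-2 + 3q^-1 - 2 + q  [12 crossings, <D> = A^-16 - 2A^-12 + 3A^-8 - 3A^-4 + 4 - 3A^4 + 2A^8 - A^12, w = -4]
V(D3) = -q^-3 + 2q^-2 - 3q^-1 + 5 - 4q + 4q^2 - 3q^3 + 2q^4 - q^5  (w 0, c 14, <D> = -A^-20 + 2A^-16 - 3A^-12 + 4A^-8 - 4A^-4 + 5 - 3A^4 + 2A^8 - A^12)
insight: 3 classes among 3 diagrams; unequal V(q) rules out equality


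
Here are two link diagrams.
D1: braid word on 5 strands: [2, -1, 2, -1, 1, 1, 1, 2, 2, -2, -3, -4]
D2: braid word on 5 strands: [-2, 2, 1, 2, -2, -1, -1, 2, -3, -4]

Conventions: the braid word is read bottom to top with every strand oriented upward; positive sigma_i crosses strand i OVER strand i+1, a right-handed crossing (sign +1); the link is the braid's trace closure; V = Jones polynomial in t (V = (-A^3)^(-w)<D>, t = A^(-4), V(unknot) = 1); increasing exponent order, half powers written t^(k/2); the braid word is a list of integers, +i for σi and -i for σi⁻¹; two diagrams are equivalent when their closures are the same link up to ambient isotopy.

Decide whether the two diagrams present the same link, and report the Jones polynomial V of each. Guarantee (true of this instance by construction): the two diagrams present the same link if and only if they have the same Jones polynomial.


same link: no
V(D1) = t - t^2 + 2t^3 - t^4 + t^5 - t^6  [12 crossings, <D> = -A^-18 + A^-14 - A^-10 + 2A^-6 - A^-2 + A^2, w = +2]
D2 (bracket A^-6; 10 crossings at w = -2): V = 1
note: comparing 2 Jones polynomials yields 2 groups


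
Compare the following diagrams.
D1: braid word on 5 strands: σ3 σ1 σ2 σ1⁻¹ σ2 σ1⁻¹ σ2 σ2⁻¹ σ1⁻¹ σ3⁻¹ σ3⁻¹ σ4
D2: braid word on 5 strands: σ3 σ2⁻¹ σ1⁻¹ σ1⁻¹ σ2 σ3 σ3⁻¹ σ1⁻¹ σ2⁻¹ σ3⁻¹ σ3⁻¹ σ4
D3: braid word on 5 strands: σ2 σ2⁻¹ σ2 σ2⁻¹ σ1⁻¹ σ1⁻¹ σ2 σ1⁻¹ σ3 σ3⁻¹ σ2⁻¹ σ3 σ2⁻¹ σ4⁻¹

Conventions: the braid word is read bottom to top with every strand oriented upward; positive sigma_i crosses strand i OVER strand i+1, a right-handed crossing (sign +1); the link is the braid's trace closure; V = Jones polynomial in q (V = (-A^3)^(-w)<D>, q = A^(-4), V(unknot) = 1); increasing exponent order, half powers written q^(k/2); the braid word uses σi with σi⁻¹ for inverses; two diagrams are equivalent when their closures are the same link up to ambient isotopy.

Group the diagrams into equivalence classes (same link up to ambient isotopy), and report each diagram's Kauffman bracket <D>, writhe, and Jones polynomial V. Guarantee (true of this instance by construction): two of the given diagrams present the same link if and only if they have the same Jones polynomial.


equivalence classes: {D1} | {D2, D3}
D1 (bracket A^-8 - A^-4 + 1 - A^4 + A^8; 12 crossings at w = 0): V = q^-2 - q^-1 + 1 - q + q^2
V(D2) = -q^-6 + q^-5 - q^-4 + 2q^-3 - q^-2 + q^-1  [12 crossings, <D> = A^-8 - A^-4 + 2 - A^4 + A^8 - A^12, w = -4]
V(D3) = -q^-6 + q^-5 - q^-4 + 2q^-3 - q^-2 + q^-1  (w -4, c 14, <D> = A^-8 - A^-4 + 2 - A^4 + A^8 - A^12)
observation: 2 classes among 3 diagrams; unequal V(q) rules out equality


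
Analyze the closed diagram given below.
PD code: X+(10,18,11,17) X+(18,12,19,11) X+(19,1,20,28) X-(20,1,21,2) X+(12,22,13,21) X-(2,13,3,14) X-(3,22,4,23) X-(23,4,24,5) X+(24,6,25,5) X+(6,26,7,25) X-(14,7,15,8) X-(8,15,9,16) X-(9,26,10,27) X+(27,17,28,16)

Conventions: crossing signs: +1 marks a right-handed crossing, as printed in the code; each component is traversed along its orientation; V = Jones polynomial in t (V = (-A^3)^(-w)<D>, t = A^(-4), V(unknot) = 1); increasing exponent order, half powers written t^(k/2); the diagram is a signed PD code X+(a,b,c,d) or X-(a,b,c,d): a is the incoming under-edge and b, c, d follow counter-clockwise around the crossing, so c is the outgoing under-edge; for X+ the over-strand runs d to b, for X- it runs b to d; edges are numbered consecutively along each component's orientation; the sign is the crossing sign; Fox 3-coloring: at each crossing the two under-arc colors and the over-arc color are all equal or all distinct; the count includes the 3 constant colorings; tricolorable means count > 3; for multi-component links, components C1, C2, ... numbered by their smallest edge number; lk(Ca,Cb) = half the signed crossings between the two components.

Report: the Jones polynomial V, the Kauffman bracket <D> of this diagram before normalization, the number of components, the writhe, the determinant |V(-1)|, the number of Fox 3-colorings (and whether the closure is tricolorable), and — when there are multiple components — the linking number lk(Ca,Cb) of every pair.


Jones polynomial: V(t) = -t^-3 + 2t^-2 - 2t^-1 + 3 - 2t + 2t^2 - t^3
<D> = -A^-12 + 2A^-8 - 2A^-4 + 3 - 2A^4 + 2A^8 - A^12; writhe 0
components 1, writhe 0 (14 crossings)
3-colorings: 3 of 3^14, det 13 — not tricolorable
note: det 13 = |V(-1)|; not divisible by 3, so not tricolorable


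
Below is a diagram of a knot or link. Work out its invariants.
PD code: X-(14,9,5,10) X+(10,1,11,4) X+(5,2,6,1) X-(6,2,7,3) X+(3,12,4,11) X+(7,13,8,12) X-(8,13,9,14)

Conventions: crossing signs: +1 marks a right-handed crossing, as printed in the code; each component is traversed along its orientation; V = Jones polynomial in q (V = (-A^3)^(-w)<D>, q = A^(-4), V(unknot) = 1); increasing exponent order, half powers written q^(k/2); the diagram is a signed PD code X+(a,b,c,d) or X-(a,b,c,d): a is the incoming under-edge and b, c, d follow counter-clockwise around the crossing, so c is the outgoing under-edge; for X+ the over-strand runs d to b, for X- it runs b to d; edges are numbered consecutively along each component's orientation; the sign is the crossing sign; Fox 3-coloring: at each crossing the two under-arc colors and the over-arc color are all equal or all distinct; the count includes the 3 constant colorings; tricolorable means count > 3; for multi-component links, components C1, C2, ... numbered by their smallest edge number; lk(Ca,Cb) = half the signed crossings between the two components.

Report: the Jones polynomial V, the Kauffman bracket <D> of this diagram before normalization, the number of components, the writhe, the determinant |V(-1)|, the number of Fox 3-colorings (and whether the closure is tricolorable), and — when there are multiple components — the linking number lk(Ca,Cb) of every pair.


V(q) = -q^(1/2) - q^(5/2)
bracket: A^-7 + A, w = +1
2 components, writhe +1, over 7 crossings
lk(C1,C2) = +1
det 2, colorings 3 of 3^7 — not tricolorable
observation: w = +1 (over 7 crossings) is diagram-only; (-A^3)^(-1) removes it from V


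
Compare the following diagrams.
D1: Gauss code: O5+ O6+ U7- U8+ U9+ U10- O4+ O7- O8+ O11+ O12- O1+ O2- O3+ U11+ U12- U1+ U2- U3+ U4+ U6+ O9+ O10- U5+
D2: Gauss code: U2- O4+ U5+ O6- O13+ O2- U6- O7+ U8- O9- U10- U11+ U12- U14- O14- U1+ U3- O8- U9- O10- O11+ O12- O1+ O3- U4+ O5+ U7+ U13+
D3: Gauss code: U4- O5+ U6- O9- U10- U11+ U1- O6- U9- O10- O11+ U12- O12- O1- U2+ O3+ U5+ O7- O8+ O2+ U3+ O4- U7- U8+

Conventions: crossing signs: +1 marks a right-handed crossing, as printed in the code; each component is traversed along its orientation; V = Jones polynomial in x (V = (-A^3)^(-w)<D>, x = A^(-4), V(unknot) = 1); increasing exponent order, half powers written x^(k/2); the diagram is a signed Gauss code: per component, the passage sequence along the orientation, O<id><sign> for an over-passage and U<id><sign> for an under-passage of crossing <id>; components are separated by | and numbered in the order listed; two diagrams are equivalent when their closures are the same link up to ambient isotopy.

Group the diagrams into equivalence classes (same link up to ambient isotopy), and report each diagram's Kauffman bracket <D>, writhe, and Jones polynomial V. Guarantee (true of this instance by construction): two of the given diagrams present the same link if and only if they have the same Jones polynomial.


classes: {D1} | {D2, D3}
V(D1) = 1  [12 crossings, <D> = A^12, w = +4]
V(D2) = -x^-3 + x^-2 - x^-1 + 3 - x + x^2 - x^3  [14 crossings, <D> = -A^-18 + A^-14 - A^-10 + 3A^-6 - A^-2 + A^2 - A^6, w = -2]
D3 (bracket -A^-18 + A^-14 - A^-10 + 3A^-6 - A^-2 + A^2 - A^6; 12 crossings at w = -2): V = -x^-3 + x^-2 - x^-1 + 3 - x + x^2 - x^3
note: 2 values of V(x) split the 3 diagrams


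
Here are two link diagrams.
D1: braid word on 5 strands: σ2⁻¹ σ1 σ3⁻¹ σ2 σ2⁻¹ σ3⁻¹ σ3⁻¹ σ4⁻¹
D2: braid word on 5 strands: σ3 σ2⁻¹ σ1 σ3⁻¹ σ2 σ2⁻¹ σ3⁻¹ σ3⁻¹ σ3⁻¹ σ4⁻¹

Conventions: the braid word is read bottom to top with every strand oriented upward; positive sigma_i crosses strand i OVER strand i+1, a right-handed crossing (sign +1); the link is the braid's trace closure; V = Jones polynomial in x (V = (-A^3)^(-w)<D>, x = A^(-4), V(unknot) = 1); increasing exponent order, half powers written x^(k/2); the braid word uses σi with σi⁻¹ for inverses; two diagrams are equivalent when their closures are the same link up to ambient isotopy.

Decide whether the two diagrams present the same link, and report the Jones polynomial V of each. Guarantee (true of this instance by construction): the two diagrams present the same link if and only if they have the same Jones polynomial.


equivalent: yes
D1 (bracket A^-8 + 1 - A^4; 8 crossings at w = -4): V = -x^-4 + x^-3 + x^-1
D2 (bracket A^-8 + 1 - A^4; 10 crossings at w = -4): V = -x^-4 + x^-3 + x^-1
key observation: all 2 diagrams share one V(x), hence one class


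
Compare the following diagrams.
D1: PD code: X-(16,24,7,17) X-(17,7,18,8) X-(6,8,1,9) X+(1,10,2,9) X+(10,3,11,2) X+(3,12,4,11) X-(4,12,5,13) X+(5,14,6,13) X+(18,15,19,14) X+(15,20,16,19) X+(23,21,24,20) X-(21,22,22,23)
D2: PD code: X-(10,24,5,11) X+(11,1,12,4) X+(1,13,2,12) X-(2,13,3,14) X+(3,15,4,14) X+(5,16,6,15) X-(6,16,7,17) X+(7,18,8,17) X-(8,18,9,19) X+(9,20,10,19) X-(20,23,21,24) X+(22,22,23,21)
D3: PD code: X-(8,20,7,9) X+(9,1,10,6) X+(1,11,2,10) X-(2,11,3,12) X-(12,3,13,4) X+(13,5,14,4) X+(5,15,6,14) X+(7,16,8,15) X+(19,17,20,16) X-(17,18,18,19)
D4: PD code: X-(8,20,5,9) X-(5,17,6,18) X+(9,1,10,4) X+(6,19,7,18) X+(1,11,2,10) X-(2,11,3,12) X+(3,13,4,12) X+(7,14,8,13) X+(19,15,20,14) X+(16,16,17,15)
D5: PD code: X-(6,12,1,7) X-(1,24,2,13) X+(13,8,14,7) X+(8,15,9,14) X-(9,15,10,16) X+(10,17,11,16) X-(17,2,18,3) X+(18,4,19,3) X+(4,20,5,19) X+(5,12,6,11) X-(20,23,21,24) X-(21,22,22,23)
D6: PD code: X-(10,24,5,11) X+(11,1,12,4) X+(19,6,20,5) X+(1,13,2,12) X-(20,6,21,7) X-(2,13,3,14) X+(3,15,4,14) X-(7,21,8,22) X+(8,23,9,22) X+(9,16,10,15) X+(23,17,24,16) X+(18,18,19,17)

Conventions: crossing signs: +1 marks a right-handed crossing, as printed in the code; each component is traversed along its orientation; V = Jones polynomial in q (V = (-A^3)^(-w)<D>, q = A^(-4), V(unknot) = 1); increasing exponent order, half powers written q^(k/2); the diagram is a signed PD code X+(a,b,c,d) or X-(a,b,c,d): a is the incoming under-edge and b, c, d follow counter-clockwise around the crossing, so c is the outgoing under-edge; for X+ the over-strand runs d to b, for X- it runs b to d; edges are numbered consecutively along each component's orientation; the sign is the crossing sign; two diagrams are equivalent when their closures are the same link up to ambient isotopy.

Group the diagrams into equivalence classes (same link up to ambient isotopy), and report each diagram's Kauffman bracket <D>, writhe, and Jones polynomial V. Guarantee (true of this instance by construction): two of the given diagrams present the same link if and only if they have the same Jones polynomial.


classes: {D1, D2, D3, D4, D5, D6}
V(D1) = 1 + q + q^2 + q^3  [12 crossings, <D> = A^-6 + A^-2 + A^2 + A^6, w = +2]
V(D2) = 1 + q + q^2 + q^3  (w +2, c 12, <D> = A^-6 + A^-2 + A^2 + A^6)
V(D3) = 1 + q + q^2 + q^3  [10 crossings, <D> = A^-6 + A^-2 + A^2 + A^6, w = +2]
D4 (bracket 1 + A^4 + A^8 + A^12; 10 crossings at w = +4): V = 1 + q + q^2 + q^3
D5 (bracket A^-12 + A^-8 + A^-4 + 1; 12 crossings at w = 0): V = 1 + q + q^2 + q^3
V(D6) = 1 + q + q^2 + q^3  (w +4, c 12, <D> = 1 + A^4 + A^8 + A^12)
insight: one V(q) for all 6 diagrams — one class (guaranteed)


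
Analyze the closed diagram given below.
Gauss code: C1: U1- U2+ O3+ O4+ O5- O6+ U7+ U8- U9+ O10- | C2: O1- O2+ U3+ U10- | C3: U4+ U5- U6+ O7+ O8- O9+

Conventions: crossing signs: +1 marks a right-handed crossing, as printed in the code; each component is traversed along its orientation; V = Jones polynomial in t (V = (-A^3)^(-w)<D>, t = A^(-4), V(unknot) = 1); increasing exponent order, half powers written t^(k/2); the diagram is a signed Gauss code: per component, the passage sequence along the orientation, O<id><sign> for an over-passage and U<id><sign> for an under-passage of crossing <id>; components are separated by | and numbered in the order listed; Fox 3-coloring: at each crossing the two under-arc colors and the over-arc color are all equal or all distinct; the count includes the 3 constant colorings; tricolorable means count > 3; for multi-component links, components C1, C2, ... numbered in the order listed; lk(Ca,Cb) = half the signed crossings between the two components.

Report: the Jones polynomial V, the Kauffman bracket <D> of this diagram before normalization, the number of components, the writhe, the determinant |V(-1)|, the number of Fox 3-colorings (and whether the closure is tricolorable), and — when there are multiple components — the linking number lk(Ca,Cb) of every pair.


V(t) = 1 + t + t^2 + t^3
bracket: A^-6 + A^-2 + A^2 + A^6, w = +2
3 components, writhe +2, over 10 crossings
lk(C1,C2) = 0
linking number lk(C1,C3) = +1
lk(C2,C3): 0
det 0, colorings 9 of 3^10 — tricolorable
observation: the span of V is 3, within the link bound 10 + 3 - 1


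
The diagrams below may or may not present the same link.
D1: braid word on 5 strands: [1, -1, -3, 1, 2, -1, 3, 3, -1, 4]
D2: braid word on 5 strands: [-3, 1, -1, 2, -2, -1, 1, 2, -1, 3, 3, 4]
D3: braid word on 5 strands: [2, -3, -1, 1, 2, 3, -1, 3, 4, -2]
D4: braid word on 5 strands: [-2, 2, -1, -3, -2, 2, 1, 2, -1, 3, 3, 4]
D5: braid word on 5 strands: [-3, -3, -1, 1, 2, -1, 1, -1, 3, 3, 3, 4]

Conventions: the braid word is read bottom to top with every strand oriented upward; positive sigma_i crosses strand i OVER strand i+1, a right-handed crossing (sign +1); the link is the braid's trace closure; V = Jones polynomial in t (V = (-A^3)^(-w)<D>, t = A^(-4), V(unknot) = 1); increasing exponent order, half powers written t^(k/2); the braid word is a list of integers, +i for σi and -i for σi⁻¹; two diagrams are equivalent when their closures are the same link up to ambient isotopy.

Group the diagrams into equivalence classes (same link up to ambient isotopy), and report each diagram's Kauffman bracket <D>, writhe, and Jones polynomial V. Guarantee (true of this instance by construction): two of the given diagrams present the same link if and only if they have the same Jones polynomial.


classes: {D1, D2, D3, D4, D5}
V(D1) = 1  [10 crossings, <D> = A^6, w = +2]
V(D2) = 1  (w +2, c 12, <D> = A^6)
V(D3) = 1  (w +2, c 10, <D> = A^6)
V(D4) = 1  [12 crossings, <D> = A^6, w = +2]
V(D5) = 1  (w +2, c 12, <D> = A^6)
note: one V(t) for all 5 diagrams — one class (guaranteed)


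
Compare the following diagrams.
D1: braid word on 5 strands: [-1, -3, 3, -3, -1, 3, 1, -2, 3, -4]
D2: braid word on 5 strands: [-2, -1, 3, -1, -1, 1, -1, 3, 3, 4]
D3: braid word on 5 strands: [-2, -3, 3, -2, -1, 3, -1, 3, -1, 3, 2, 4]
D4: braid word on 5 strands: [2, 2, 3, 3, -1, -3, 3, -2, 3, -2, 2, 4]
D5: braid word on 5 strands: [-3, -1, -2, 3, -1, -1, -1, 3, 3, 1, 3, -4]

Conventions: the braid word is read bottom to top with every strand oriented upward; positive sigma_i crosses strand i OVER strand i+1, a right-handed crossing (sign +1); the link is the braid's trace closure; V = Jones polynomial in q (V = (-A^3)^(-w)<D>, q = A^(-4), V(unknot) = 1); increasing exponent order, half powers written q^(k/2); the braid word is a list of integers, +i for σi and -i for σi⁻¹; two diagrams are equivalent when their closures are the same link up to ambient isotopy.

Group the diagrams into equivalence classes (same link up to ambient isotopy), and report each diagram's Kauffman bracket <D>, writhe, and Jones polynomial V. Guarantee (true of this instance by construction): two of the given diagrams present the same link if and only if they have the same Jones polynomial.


classes: {D1} | {D2, D3, D5} | {D4}
V(D1) = 1  [10 crossings, <D> = A^-6, w = -2]
V(D2) = -q^-3 + q^-2 - q^-1 + 3 - q + q^2 - q^3  (w 0, c 10, <D> = -A^-12 + A^-8 - A^-4 + 3 - A^4 + A^8 - A^12)
V(D3) = -q^-3 + q^-2 - q^-1 + 3 - q + q^2 - q^3  (w 0, c 12, <D> = -A^-12 + A^-8 - A^-4 + 3 - A^4 + A^8 - A^12)
V(D4) = q - q^2 + 2q^3 - q^4 + q^5 - q^6  [12 crossings, <D> = -A^-12 + A^-8 - A^-4 + 2 - A^4 + A^8, w = +4]
V(D5) = -q^-3 + q^-2 - q^-1 + 3 - q + q^2 - q^3  [12 crossings, <D> = -A^-18 + A^-14 - A^-10 + 3A^-6 - A^-2 + A^2 - A^6, w = -2]
insight: 3 classes among 5 diagrams; unequal V(q) rules out equality


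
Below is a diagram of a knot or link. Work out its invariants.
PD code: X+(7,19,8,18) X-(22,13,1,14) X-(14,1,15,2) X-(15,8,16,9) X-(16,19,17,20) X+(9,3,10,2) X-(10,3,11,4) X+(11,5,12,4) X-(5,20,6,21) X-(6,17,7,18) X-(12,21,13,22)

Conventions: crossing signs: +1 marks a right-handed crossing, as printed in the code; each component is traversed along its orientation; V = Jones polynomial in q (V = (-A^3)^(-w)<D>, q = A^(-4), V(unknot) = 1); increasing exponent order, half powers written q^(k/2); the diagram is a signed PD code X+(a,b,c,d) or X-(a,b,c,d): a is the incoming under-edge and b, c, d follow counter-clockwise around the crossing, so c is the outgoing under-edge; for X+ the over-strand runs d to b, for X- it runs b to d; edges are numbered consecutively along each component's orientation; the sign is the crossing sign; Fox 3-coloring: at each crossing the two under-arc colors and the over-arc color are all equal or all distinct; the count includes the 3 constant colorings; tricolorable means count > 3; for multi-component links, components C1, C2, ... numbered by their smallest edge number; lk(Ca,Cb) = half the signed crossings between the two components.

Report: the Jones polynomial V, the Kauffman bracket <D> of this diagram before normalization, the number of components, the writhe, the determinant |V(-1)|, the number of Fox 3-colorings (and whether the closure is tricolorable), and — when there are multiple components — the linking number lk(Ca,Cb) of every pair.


V = -q^-6 + q^-5 - q^-4 + 2q^-3 - q^-2 + q^-1
<D> = -A^-11 + A^-7 - 2A^-3 + A - A^5 + A^9 (w = -5)
1 component over 11 crossings, w = -5
3 Fox colorings among 3^11, |V(-1)| = 7: not tricolorable
why: |V(-1)| = 7: so not tricolorable, since 3 does not divide 7


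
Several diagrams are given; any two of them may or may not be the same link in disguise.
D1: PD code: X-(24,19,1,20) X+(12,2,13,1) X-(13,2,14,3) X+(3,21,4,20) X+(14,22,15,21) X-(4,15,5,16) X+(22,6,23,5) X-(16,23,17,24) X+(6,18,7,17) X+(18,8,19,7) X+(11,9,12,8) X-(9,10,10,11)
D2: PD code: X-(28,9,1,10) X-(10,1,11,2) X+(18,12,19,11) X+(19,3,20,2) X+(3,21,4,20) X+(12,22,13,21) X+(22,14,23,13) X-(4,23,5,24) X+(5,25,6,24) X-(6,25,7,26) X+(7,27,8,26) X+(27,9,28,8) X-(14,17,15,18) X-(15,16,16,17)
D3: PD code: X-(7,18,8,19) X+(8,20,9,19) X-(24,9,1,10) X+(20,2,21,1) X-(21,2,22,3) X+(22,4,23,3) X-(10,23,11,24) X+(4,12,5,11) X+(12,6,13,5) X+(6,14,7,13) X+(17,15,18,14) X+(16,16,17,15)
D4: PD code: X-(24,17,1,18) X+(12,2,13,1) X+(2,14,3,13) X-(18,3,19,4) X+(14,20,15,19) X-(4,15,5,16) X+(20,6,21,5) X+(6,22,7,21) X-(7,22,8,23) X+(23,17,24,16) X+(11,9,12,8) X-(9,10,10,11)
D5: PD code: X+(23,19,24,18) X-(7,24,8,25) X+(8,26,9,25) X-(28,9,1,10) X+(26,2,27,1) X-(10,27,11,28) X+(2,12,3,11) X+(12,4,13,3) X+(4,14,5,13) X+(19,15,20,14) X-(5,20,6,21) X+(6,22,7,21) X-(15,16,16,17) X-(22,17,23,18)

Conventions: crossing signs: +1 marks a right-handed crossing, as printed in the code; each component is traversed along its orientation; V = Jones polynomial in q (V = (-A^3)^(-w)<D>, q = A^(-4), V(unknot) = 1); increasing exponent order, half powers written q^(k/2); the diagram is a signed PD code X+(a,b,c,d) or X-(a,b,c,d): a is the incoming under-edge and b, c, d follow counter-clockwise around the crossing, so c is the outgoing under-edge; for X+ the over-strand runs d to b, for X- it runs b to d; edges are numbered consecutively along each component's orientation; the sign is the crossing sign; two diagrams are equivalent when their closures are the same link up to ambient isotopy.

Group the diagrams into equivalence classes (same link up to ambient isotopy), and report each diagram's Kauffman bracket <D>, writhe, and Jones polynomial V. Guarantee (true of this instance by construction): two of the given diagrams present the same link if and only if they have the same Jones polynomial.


classes: {D1, D3, D4, D5} | {D2}
V(D1) = q^-1 - 1 + 2q - 2q^2 + 2q^3 - 2q^4 + q^5  [12 crossings, <D> = A^-14 - 2A^-10 + 2A^-6 - 2A^-2 + 2A^2 - A^6 + A^10, w = +2]
V(D2) = q - q^2 + 2q^3 - q^4 + q^5 - q^6  (w +2, c 14, <D> = -A^-18 + A^-14 - A^-10 + 2A^-6 - A^-2 + A^2)
V(D3) = q^-1 - 1 + 2q - 2q^2 + 2q^3 - 2q^4 + q^5  (w +4, c 12, <D> = A^-8 - 2A^-4 + 2 - 2A^4 + 2A^8 - A^12 + A^16)
D4 (bracket A^-14 - 2A^-10 + 2A^-6 - 2A^-2 + 2A^2 - A^6 + A^10; 12 crossings at w = +2): V = q^-1 - 1 + 2q - 2q^2 + 2q^3 - 2q^4 + q^5
D5 (bracket A^-14 - 2A^-10 + 2A^-6 - 2A^-2 + 2A^2 - A^6 + A^10; 14 crossings at w = +2): V = q^-1 - 1 + 2q - 2q^2 + 2q^3 - 2q^4 + q^5
note: 2 classes among 5 diagrams; unequal V(q) rules out equality
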